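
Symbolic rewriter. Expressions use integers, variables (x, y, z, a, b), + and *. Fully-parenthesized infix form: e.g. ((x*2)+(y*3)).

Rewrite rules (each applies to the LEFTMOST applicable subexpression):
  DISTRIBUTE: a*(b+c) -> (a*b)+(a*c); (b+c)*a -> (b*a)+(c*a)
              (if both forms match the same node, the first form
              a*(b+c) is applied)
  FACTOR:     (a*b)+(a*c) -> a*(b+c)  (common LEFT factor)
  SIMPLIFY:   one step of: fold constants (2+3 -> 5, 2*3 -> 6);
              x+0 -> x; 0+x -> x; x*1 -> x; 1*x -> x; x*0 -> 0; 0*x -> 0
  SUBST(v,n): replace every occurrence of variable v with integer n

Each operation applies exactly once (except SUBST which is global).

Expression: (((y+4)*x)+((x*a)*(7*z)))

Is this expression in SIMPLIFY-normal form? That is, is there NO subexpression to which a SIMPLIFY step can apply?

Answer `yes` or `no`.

Answer: yes

Derivation:
Expression: (((y+4)*x)+((x*a)*(7*z)))
Scanning for simplifiable subexpressions (pre-order)...
  at root: (((y+4)*x)+((x*a)*(7*z))) (not simplifiable)
  at L: ((y+4)*x) (not simplifiable)
  at LL: (y+4) (not simplifiable)
  at R: ((x*a)*(7*z)) (not simplifiable)
  at RL: (x*a) (not simplifiable)
  at RR: (7*z) (not simplifiable)
Result: no simplifiable subexpression found -> normal form.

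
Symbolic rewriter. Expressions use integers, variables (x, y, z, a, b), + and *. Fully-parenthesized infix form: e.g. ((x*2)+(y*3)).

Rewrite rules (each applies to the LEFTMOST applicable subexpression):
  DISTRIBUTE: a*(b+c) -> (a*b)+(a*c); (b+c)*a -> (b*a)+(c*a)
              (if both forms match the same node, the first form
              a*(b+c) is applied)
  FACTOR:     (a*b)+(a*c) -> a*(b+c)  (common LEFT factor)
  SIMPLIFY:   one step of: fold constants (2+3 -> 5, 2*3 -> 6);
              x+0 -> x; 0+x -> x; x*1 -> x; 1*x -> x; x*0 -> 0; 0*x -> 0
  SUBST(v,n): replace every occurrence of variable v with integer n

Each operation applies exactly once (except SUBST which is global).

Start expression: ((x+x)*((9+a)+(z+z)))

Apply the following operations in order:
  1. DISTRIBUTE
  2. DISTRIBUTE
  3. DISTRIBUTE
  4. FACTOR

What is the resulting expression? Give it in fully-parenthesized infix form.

Start: ((x+x)*((9+a)+(z+z)))
Apply DISTRIBUTE at root (target: ((x+x)*((9+a)+(z+z)))): ((x+x)*((9+a)+(z+z))) -> (((x+x)*(9+a))+((x+x)*(z+z)))
Apply DISTRIBUTE at L (target: ((x+x)*(9+a))): (((x+x)*(9+a))+((x+x)*(z+z))) -> ((((x+x)*9)+((x+x)*a))+((x+x)*(z+z)))
Apply DISTRIBUTE at LL (target: ((x+x)*9)): ((((x+x)*9)+((x+x)*a))+((x+x)*(z+z))) -> ((((x*9)+(x*9))+((x+x)*a))+((x+x)*(z+z)))
Apply FACTOR at LL (target: ((x*9)+(x*9))): ((((x*9)+(x*9))+((x+x)*a))+((x+x)*(z+z))) -> (((x*(9+9))+((x+x)*a))+((x+x)*(z+z)))

Answer: (((x*(9+9))+((x+x)*a))+((x+x)*(z+z)))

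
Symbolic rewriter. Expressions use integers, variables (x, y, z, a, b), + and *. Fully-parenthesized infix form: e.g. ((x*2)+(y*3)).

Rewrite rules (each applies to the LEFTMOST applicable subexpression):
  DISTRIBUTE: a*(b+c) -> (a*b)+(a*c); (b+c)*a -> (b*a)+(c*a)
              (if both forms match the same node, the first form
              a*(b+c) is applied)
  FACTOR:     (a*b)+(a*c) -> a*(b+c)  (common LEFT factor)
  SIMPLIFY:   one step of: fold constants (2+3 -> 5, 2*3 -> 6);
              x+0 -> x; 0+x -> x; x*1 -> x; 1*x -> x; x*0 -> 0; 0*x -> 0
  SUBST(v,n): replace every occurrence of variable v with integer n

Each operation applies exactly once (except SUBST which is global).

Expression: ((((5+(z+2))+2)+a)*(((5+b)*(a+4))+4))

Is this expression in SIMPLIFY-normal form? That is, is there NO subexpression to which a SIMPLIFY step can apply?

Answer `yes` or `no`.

Answer: yes

Derivation:
Expression: ((((5+(z+2))+2)+a)*(((5+b)*(a+4))+4))
Scanning for simplifiable subexpressions (pre-order)...
  at root: ((((5+(z+2))+2)+a)*(((5+b)*(a+4))+4)) (not simplifiable)
  at L: (((5+(z+2))+2)+a) (not simplifiable)
  at LL: ((5+(z+2))+2) (not simplifiable)
  at LLL: (5+(z+2)) (not simplifiable)
  at LLLR: (z+2) (not simplifiable)
  at R: (((5+b)*(a+4))+4) (not simplifiable)
  at RL: ((5+b)*(a+4)) (not simplifiable)
  at RLL: (5+b) (not simplifiable)
  at RLR: (a+4) (not simplifiable)
Result: no simplifiable subexpression found -> normal form.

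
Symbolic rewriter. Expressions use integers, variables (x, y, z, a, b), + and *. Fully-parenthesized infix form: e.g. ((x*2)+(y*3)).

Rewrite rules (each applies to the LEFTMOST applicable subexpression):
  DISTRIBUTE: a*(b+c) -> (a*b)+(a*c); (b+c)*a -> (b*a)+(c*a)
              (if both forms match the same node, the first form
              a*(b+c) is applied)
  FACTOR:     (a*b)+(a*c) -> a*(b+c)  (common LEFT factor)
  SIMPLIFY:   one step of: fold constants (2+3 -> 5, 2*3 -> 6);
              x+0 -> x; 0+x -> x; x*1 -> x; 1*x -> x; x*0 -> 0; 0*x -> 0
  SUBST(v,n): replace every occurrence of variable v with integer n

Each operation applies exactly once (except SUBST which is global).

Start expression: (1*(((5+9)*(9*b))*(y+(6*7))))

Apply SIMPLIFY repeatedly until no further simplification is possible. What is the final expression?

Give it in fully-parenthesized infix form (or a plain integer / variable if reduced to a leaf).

Answer: ((14*(9*b))*(y+42))

Derivation:
Start: (1*(((5+9)*(9*b))*(y+(6*7))))
Step 1: at root: (1*(((5+9)*(9*b))*(y+(6*7)))) -> (((5+9)*(9*b))*(y+(6*7))); overall: (1*(((5+9)*(9*b))*(y+(6*7)))) -> (((5+9)*(9*b))*(y+(6*7)))
Step 2: at LL: (5+9) -> 14; overall: (((5+9)*(9*b))*(y+(6*7))) -> ((14*(9*b))*(y+(6*7)))
Step 3: at RR: (6*7) -> 42; overall: ((14*(9*b))*(y+(6*7))) -> ((14*(9*b))*(y+42))
Fixed point: ((14*(9*b))*(y+42))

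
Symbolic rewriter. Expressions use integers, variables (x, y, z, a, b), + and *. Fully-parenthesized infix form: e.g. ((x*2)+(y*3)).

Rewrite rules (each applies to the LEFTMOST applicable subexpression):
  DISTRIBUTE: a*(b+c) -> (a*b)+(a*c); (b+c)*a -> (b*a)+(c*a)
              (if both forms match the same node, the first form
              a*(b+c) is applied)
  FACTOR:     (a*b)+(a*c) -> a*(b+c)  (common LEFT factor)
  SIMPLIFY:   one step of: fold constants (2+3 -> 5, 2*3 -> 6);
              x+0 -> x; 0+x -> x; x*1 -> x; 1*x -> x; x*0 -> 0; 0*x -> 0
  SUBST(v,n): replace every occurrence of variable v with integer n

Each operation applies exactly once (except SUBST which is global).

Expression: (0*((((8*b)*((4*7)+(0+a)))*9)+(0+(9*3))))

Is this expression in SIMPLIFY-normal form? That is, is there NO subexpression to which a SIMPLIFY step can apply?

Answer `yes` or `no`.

Expression: (0*((((8*b)*((4*7)+(0+a)))*9)+(0+(9*3))))
Scanning for simplifiable subexpressions (pre-order)...
  at root: (0*((((8*b)*((4*7)+(0+a)))*9)+(0+(9*3)))) (SIMPLIFIABLE)
  at R: ((((8*b)*((4*7)+(0+a)))*9)+(0+(9*3))) (not simplifiable)
  at RL: (((8*b)*((4*7)+(0+a)))*9) (not simplifiable)
  at RLL: ((8*b)*((4*7)+(0+a))) (not simplifiable)
  at RLLL: (8*b) (not simplifiable)
  at RLLR: ((4*7)+(0+a)) (not simplifiable)
  at RLLRL: (4*7) (SIMPLIFIABLE)
  at RLLRR: (0+a) (SIMPLIFIABLE)
  at RR: (0+(9*3)) (SIMPLIFIABLE)
  at RRR: (9*3) (SIMPLIFIABLE)
Found simplifiable subexpr at path root: (0*((((8*b)*((4*7)+(0+a)))*9)+(0+(9*3))))
One SIMPLIFY step would give: 0
-> NOT in normal form.

Answer: no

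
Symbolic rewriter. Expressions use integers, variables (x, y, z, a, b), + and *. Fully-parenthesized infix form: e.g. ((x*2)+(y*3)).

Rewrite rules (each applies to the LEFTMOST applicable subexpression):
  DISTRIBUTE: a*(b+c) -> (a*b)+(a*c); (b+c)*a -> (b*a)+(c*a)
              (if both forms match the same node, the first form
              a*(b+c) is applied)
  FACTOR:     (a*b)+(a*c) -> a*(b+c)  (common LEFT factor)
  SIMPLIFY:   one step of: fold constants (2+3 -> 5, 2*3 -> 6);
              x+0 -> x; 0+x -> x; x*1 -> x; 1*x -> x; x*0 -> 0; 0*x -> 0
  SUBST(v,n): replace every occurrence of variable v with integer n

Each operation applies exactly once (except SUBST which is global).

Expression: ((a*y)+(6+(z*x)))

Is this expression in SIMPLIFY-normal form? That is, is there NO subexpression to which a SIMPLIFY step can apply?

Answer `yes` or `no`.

Answer: yes

Derivation:
Expression: ((a*y)+(6+(z*x)))
Scanning for simplifiable subexpressions (pre-order)...
  at root: ((a*y)+(6+(z*x))) (not simplifiable)
  at L: (a*y) (not simplifiable)
  at R: (6+(z*x)) (not simplifiable)
  at RR: (z*x) (not simplifiable)
Result: no simplifiable subexpression found -> normal form.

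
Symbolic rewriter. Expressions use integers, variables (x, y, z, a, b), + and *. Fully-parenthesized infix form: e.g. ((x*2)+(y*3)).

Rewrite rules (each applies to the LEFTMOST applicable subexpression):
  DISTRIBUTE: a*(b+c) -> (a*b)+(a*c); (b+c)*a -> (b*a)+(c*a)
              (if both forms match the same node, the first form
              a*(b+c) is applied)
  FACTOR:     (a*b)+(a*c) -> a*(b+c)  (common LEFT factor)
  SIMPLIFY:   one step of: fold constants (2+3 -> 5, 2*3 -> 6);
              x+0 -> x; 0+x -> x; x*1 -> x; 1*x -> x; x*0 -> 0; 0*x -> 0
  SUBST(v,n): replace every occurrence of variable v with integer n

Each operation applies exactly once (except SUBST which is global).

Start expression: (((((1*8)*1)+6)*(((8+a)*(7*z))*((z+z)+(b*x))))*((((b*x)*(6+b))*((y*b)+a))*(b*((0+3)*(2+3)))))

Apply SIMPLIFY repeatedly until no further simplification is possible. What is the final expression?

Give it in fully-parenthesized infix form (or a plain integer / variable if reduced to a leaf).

Start: (((((1*8)*1)+6)*(((8+a)*(7*z))*((z+z)+(b*x))))*((((b*x)*(6+b))*((y*b)+a))*(b*((0+3)*(2+3)))))
Step 1: at LLL: ((1*8)*1) -> (1*8); overall: (((((1*8)*1)+6)*(((8+a)*(7*z))*((z+z)+(b*x))))*((((b*x)*(6+b))*((y*b)+a))*(b*((0+3)*(2+3))))) -> ((((1*8)+6)*(((8+a)*(7*z))*((z+z)+(b*x))))*((((b*x)*(6+b))*((y*b)+a))*(b*((0+3)*(2+3)))))
Step 2: at LLL: (1*8) -> 8; overall: ((((1*8)+6)*(((8+a)*(7*z))*((z+z)+(b*x))))*((((b*x)*(6+b))*((y*b)+a))*(b*((0+3)*(2+3))))) -> (((8+6)*(((8+a)*(7*z))*((z+z)+(b*x))))*((((b*x)*(6+b))*((y*b)+a))*(b*((0+3)*(2+3)))))
Step 3: at LL: (8+6) -> 14; overall: (((8+6)*(((8+a)*(7*z))*((z+z)+(b*x))))*((((b*x)*(6+b))*((y*b)+a))*(b*((0+3)*(2+3))))) -> ((14*(((8+a)*(7*z))*((z+z)+(b*x))))*((((b*x)*(6+b))*((y*b)+a))*(b*((0+3)*(2+3)))))
Step 4: at RRRL: (0+3) -> 3; overall: ((14*(((8+a)*(7*z))*((z+z)+(b*x))))*((((b*x)*(6+b))*((y*b)+a))*(b*((0+3)*(2+3))))) -> ((14*(((8+a)*(7*z))*((z+z)+(b*x))))*((((b*x)*(6+b))*((y*b)+a))*(b*(3*(2+3)))))
Step 5: at RRRR: (2+3) -> 5; overall: ((14*(((8+a)*(7*z))*((z+z)+(b*x))))*((((b*x)*(6+b))*((y*b)+a))*(b*(3*(2+3))))) -> ((14*(((8+a)*(7*z))*((z+z)+(b*x))))*((((b*x)*(6+b))*((y*b)+a))*(b*(3*5))))
Step 6: at RRR: (3*5) -> 15; overall: ((14*(((8+a)*(7*z))*((z+z)+(b*x))))*((((b*x)*(6+b))*((y*b)+a))*(b*(3*5)))) -> ((14*(((8+a)*(7*z))*((z+z)+(b*x))))*((((b*x)*(6+b))*((y*b)+a))*(b*15)))
Fixed point: ((14*(((8+a)*(7*z))*((z+z)+(b*x))))*((((b*x)*(6+b))*((y*b)+a))*(b*15)))

Answer: ((14*(((8+a)*(7*z))*((z+z)+(b*x))))*((((b*x)*(6+b))*((y*b)+a))*(b*15)))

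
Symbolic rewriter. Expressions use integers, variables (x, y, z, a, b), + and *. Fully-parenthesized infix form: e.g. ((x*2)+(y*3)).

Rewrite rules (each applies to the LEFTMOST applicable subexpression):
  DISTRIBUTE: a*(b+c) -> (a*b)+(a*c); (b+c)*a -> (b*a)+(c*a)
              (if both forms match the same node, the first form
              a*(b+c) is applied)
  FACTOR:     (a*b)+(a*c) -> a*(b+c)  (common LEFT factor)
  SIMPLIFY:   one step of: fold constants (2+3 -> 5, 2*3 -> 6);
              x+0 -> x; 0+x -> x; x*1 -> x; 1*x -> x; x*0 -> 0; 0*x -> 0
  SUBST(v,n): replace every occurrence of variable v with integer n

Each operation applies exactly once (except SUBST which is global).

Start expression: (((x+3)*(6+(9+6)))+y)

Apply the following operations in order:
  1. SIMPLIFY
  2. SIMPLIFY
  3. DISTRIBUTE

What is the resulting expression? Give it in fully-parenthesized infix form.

Start: (((x+3)*(6+(9+6)))+y)
Apply SIMPLIFY at LRR (target: (9+6)): (((x+3)*(6+(9+6)))+y) -> (((x+3)*(6+15))+y)
Apply SIMPLIFY at LR (target: (6+15)): (((x+3)*(6+15))+y) -> (((x+3)*21)+y)
Apply DISTRIBUTE at L (target: ((x+3)*21)): (((x+3)*21)+y) -> (((x*21)+(3*21))+y)

Answer: (((x*21)+(3*21))+y)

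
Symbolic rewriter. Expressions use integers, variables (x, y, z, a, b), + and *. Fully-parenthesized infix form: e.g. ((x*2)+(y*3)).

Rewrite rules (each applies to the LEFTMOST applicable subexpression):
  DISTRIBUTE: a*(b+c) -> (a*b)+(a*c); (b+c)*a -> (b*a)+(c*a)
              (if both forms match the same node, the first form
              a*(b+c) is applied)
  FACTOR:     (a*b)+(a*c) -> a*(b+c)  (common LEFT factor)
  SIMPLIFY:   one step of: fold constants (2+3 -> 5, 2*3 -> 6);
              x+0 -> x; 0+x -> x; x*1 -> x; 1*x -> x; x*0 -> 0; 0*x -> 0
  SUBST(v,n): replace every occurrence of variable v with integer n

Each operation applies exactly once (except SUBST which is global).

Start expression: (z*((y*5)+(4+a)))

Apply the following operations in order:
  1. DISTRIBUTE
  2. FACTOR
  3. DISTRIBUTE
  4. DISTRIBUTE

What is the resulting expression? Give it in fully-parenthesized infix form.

Answer: ((z*(y*5))+((z*4)+(z*a)))

Derivation:
Start: (z*((y*5)+(4+a)))
Apply DISTRIBUTE at root (target: (z*((y*5)+(4+a)))): (z*((y*5)+(4+a))) -> ((z*(y*5))+(z*(4+a)))
Apply FACTOR at root (target: ((z*(y*5))+(z*(4+a)))): ((z*(y*5))+(z*(4+a))) -> (z*((y*5)+(4+a)))
Apply DISTRIBUTE at root (target: (z*((y*5)+(4+a)))): (z*((y*5)+(4+a))) -> ((z*(y*5))+(z*(4+a)))
Apply DISTRIBUTE at R (target: (z*(4+a))): ((z*(y*5))+(z*(4+a))) -> ((z*(y*5))+((z*4)+(z*a)))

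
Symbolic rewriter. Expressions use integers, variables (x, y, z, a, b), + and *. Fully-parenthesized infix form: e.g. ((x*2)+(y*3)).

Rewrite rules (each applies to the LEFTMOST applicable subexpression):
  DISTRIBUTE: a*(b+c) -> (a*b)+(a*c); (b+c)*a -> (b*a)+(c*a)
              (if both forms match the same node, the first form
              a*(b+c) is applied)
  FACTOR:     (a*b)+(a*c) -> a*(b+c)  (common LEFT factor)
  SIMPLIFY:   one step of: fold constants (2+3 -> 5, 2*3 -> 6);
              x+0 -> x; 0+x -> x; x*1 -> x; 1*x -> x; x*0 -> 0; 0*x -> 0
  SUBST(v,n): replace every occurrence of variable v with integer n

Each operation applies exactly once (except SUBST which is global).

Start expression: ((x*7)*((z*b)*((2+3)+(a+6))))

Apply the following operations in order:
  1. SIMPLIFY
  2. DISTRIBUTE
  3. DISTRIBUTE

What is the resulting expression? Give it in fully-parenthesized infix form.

Start: ((x*7)*((z*b)*((2+3)+(a+6))))
Apply SIMPLIFY at RRL (target: (2+3)): ((x*7)*((z*b)*((2+3)+(a+6)))) -> ((x*7)*((z*b)*(5+(a+6))))
Apply DISTRIBUTE at R (target: ((z*b)*(5+(a+6)))): ((x*7)*((z*b)*(5+(a+6)))) -> ((x*7)*(((z*b)*5)+((z*b)*(a+6))))
Apply DISTRIBUTE at root (target: ((x*7)*(((z*b)*5)+((z*b)*(a+6))))): ((x*7)*(((z*b)*5)+((z*b)*(a+6)))) -> (((x*7)*((z*b)*5))+((x*7)*((z*b)*(a+6))))

Answer: (((x*7)*((z*b)*5))+((x*7)*((z*b)*(a+6))))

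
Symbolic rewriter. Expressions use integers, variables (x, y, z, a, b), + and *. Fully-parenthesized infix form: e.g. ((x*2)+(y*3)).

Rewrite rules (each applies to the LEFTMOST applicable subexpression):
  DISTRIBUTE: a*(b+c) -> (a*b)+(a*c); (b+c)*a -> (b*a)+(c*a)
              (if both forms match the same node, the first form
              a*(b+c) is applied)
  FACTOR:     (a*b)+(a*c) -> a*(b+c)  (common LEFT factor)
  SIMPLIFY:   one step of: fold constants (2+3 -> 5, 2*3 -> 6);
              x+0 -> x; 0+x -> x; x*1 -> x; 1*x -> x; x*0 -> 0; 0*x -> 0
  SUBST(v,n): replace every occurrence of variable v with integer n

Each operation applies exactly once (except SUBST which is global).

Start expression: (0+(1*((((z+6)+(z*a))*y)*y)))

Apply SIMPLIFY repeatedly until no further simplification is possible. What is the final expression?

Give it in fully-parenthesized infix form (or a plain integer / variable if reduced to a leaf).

Answer: ((((z+6)+(z*a))*y)*y)

Derivation:
Start: (0+(1*((((z+6)+(z*a))*y)*y)))
Step 1: at root: (0+(1*((((z+6)+(z*a))*y)*y))) -> (1*((((z+6)+(z*a))*y)*y)); overall: (0+(1*((((z+6)+(z*a))*y)*y))) -> (1*((((z+6)+(z*a))*y)*y))
Step 2: at root: (1*((((z+6)+(z*a))*y)*y)) -> ((((z+6)+(z*a))*y)*y); overall: (1*((((z+6)+(z*a))*y)*y)) -> ((((z+6)+(z*a))*y)*y)
Fixed point: ((((z+6)+(z*a))*y)*y)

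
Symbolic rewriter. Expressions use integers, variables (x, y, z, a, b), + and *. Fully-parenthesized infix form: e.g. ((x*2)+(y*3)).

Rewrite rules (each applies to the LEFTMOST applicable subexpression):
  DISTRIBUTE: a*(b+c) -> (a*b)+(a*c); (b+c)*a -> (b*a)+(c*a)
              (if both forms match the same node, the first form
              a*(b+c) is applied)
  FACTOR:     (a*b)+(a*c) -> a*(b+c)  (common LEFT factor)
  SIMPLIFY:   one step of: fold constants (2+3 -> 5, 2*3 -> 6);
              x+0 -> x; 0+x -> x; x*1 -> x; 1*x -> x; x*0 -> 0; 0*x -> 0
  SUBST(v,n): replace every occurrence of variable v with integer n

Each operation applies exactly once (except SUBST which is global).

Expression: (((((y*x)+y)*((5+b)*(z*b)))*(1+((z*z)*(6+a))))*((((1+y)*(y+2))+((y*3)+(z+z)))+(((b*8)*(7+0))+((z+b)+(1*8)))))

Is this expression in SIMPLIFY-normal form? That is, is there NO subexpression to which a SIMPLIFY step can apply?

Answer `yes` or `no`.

Expression: (((((y*x)+y)*((5+b)*(z*b)))*(1+((z*z)*(6+a))))*((((1+y)*(y+2))+((y*3)+(z+z)))+(((b*8)*(7+0))+((z+b)+(1*8)))))
Scanning for simplifiable subexpressions (pre-order)...
  at root: (((((y*x)+y)*((5+b)*(z*b)))*(1+((z*z)*(6+a))))*((((1+y)*(y+2))+((y*3)+(z+z)))+(((b*8)*(7+0))+((z+b)+(1*8))))) (not simplifiable)
  at L: ((((y*x)+y)*((5+b)*(z*b)))*(1+((z*z)*(6+a)))) (not simplifiable)
  at LL: (((y*x)+y)*((5+b)*(z*b))) (not simplifiable)
  at LLL: ((y*x)+y) (not simplifiable)
  at LLLL: (y*x) (not simplifiable)
  at LLR: ((5+b)*(z*b)) (not simplifiable)
  at LLRL: (5+b) (not simplifiable)
  at LLRR: (z*b) (not simplifiable)
  at LR: (1+((z*z)*(6+a))) (not simplifiable)
  at LRR: ((z*z)*(6+a)) (not simplifiable)
  at LRRL: (z*z) (not simplifiable)
  at LRRR: (6+a) (not simplifiable)
  at R: ((((1+y)*(y+2))+((y*3)+(z+z)))+(((b*8)*(7+0))+((z+b)+(1*8)))) (not simplifiable)
  at RL: (((1+y)*(y+2))+((y*3)+(z+z))) (not simplifiable)
  at RLL: ((1+y)*(y+2)) (not simplifiable)
  at RLLL: (1+y) (not simplifiable)
  at RLLR: (y+2) (not simplifiable)
  at RLR: ((y*3)+(z+z)) (not simplifiable)
  at RLRL: (y*3) (not simplifiable)
  at RLRR: (z+z) (not simplifiable)
  at RR: (((b*8)*(7+0))+((z+b)+(1*8))) (not simplifiable)
  at RRL: ((b*8)*(7+0)) (not simplifiable)
  at RRLL: (b*8) (not simplifiable)
  at RRLR: (7+0) (SIMPLIFIABLE)
  at RRR: ((z+b)+(1*8)) (not simplifiable)
  at RRRL: (z+b) (not simplifiable)
  at RRRR: (1*8) (SIMPLIFIABLE)
Found simplifiable subexpr at path RRLR: (7+0)
One SIMPLIFY step would give: (((((y*x)+y)*((5+b)*(z*b)))*(1+((z*z)*(6+a))))*((((1+y)*(y+2))+((y*3)+(z+z)))+(((b*8)*7)+((z+b)+(1*8)))))
-> NOT in normal form.

Answer: no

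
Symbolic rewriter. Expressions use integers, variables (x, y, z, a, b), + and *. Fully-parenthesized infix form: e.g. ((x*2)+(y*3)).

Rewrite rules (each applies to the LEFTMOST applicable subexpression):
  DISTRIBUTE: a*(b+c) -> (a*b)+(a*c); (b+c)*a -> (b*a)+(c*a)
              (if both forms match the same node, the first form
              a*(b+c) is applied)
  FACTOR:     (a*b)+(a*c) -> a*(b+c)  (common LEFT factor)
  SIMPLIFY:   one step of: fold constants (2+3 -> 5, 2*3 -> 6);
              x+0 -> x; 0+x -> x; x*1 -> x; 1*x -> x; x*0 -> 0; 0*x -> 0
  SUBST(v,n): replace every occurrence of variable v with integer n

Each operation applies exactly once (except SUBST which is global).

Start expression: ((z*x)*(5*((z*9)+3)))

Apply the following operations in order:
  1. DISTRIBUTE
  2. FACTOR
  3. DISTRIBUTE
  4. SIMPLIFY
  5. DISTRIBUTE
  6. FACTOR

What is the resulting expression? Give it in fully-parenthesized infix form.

Start: ((z*x)*(5*((z*9)+3)))
Apply DISTRIBUTE at R (target: (5*((z*9)+3))): ((z*x)*(5*((z*9)+3))) -> ((z*x)*((5*(z*9))+(5*3)))
Apply FACTOR at R (target: ((5*(z*9))+(5*3))): ((z*x)*((5*(z*9))+(5*3))) -> ((z*x)*(5*((z*9)+3)))
Apply DISTRIBUTE at R (target: (5*((z*9)+3))): ((z*x)*(5*((z*9)+3))) -> ((z*x)*((5*(z*9))+(5*3)))
Apply SIMPLIFY at RR (target: (5*3)): ((z*x)*((5*(z*9))+(5*3))) -> ((z*x)*((5*(z*9))+15))
Apply DISTRIBUTE at root (target: ((z*x)*((5*(z*9))+15))): ((z*x)*((5*(z*9))+15)) -> (((z*x)*(5*(z*9)))+((z*x)*15))
Apply FACTOR at root (target: (((z*x)*(5*(z*9)))+((z*x)*15))): (((z*x)*(5*(z*9)))+((z*x)*15)) -> ((z*x)*((5*(z*9))+15))

Answer: ((z*x)*((5*(z*9))+15))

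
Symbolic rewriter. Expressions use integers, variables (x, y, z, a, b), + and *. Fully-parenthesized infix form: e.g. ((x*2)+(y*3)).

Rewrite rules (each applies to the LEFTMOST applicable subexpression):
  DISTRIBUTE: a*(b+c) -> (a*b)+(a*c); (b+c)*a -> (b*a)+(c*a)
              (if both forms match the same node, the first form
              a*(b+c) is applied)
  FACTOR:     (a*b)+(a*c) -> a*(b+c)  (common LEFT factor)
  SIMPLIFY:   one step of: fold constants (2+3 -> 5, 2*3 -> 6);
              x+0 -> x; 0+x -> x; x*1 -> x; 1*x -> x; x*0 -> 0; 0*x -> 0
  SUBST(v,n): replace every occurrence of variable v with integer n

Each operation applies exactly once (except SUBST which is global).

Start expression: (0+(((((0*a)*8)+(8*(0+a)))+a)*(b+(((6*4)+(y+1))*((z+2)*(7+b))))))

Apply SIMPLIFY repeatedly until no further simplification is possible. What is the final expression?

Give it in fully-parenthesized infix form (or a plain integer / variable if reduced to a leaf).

Start: (0+(((((0*a)*8)+(8*(0+a)))+a)*(b+(((6*4)+(y+1))*((z+2)*(7+b))))))
Step 1: at root: (0+(((((0*a)*8)+(8*(0+a)))+a)*(b+(((6*4)+(y+1))*((z+2)*(7+b)))))) -> (((((0*a)*8)+(8*(0+a)))+a)*(b+(((6*4)+(y+1))*((z+2)*(7+b))))); overall: (0+(((((0*a)*8)+(8*(0+a)))+a)*(b+(((6*4)+(y+1))*((z+2)*(7+b)))))) -> (((((0*a)*8)+(8*(0+a)))+a)*(b+(((6*4)+(y+1))*((z+2)*(7+b)))))
Step 2: at LLLL: (0*a) -> 0; overall: (((((0*a)*8)+(8*(0+a)))+a)*(b+(((6*4)+(y+1))*((z+2)*(7+b))))) -> ((((0*8)+(8*(0+a)))+a)*(b+(((6*4)+(y+1))*((z+2)*(7+b)))))
Step 3: at LLL: (0*8) -> 0; overall: ((((0*8)+(8*(0+a)))+a)*(b+(((6*4)+(y+1))*((z+2)*(7+b))))) -> (((0+(8*(0+a)))+a)*(b+(((6*4)+(y+1))*((z+2)*(7+b)))))
Step 4: at LL: (0+(8*(0+a))) -> (8*(0+a)); overall: (((0+(8*(0+a)))+a)*(b+(((6*4)+(y+1))*((z+2)*(7+b))))) -> (((8*(0+a))+a)*(b+(((6*4)+(y+1))*((z+2)*(7+b)))))
Step 5: at LLR: (0+a) -> a; overall: (((8*(0+a))+a)*(b+(((6*4)+(y+1))*((z+2)*(7+b))))) -> (((8*a)+a)*(b+(((6*4)+(y+1))*((z+2)*(7+b)))))
Step 6: at RRLL: (6*4) -> 24; overall: (((8*a)+a)*(b+(((6*4)+(y+1))*((z+2)*(7+b))))) -> (((8*a)+a)*(b+((24+(y+1))*((z+2)*(7+b)))))
Fixed point: (((8*a)+a)*(b+((24+(y+1))*((z+2)*(7+b)))))

Answer: (((8*a)+a)*(b+((24+(y+1))*((z+2)*(7+b)))))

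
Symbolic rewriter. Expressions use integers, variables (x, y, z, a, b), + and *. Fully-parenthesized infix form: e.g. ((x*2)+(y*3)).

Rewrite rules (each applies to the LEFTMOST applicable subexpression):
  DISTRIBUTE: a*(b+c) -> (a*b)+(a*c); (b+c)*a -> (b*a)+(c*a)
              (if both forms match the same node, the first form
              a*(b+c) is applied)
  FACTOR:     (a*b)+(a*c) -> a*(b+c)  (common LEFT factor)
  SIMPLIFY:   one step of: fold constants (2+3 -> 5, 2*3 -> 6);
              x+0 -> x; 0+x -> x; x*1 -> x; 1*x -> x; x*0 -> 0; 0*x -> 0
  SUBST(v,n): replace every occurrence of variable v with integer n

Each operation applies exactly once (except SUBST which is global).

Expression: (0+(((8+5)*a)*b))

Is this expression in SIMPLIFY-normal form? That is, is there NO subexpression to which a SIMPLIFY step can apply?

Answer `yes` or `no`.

Expression: (0+(((8+5)*a)*b))
Scanning for simplifiable subexpressions (pre-order)...
  at root: (0+(((8+5)*a)*b)) (SIMPLIFIABLE)
  at R: (((8+5)*a)*b) (not simplifiable)
  at RL: ((8+5)*a) (not simplifiable)
  at RLL: (8+5) (SIMPLIFIABLE)
Found simplifiable subexpr at path root: (0+(((8+5)*a)*b))
One SIMPLIFY step would give: (((8+5)*a)*b)
-> NOT in normal form.

Answer: no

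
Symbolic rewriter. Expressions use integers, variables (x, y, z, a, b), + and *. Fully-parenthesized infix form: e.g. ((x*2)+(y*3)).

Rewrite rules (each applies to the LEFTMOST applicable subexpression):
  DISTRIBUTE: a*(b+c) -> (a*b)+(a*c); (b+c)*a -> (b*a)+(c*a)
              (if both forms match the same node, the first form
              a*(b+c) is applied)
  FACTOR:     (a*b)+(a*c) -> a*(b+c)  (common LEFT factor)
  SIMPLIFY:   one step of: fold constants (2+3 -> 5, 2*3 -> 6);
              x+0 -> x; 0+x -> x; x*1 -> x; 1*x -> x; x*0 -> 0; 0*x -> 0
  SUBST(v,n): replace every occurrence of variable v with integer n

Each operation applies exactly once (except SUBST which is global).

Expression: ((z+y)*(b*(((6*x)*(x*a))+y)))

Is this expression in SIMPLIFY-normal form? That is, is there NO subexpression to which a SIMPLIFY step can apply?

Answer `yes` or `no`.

Expression: ((z+y)*(b*(((6*x)*(x*a))+y)))
Scanning for simplifiable subexpressions (pre-order)...
  at root: ((z+y)*(b*(((6*x)*(x*a))+y))) (not simplifiable)
  at L: (z+y) (not simplifiable)
  at R: (b*(((6*x)*(x*a))+y)) (not simplifiable)
  at RR: (((6*x)*(x*a))+y) (not simplifiable)
  at RRL: ((6*x)*(x*a)) (not simplifiable)
  at RRLL: (6*x) (not simplifiable)
  at RRLR: (x*a) (not simplifiable)
Result: no simplifiable subexpression found -> normal form.

Answer: yes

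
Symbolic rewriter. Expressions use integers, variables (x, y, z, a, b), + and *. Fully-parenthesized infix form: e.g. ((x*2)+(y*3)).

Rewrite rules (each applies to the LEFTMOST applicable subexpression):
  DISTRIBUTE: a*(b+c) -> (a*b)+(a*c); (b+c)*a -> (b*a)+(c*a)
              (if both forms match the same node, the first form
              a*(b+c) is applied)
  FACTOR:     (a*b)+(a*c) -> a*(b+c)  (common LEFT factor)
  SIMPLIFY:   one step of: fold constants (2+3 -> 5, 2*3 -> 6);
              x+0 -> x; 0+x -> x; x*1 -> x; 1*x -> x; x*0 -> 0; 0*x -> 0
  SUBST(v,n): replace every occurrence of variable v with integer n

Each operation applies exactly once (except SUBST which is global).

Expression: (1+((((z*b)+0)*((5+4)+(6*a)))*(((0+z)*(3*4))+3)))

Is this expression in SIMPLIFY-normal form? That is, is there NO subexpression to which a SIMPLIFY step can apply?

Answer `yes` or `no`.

Expression: (1+((((z*b)+0)*((5+4)+(6*a)))*(((0+z)*(3*4))+3)))
Scanning for simplifiable subexpressions (pre-order)...
  at root: (1+((((z*b)+0)*((5+4)+(6*a)))*(((0+z)*(3*4))+3))) (not simplifiable)
  at R: ((((z*b)+0)*((5+4)+(6*a)))*(((0+z)*(3*4))+3)) (not simplifiable)
  at RL: (((z*b)+0)*((5+4)+(6*a))) (not simplifiable)
  at RLL: ((z*b)+0) (SIMPLIFIABLE)
  at RLLL: (z*b) (not simplifiable)
  at RLR: ((5+4)+(6*a)) (not simplifiable)
  at RLRL: (5+4) (SIMPLIFIABLE)
  at RLRR: (6*a) (not simplifiable)
  at RR: (((0+z)*(3*4))+3) (not simplifiable)
  at RRL: ((0+z)*(3*4)) (not simplifiable)
  at RRLL: (0+z) (SIMPLIFIABLE)
  at RRLR: (3*4) (SIMPLIFIABLE)
Found simplifiable subexpr at path RLL: ((z*b)+0)
One SIMPLIFY step would give: (1+(((z*b)*((5+4)+(6*a)))*(((0+z)*(3*4))+3)))
-> NOT in normal form.

Answer: no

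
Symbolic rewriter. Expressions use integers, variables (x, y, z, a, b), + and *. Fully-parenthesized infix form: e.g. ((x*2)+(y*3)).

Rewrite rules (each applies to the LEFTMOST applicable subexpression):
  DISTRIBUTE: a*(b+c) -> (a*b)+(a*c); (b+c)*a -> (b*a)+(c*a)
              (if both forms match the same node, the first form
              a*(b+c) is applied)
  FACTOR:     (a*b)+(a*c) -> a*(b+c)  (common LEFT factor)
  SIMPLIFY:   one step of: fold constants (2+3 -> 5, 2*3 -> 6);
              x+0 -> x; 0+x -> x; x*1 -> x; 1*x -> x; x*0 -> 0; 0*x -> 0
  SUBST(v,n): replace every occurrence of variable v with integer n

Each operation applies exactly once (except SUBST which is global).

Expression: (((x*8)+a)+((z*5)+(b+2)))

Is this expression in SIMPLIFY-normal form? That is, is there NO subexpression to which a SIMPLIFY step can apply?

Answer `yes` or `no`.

Expression: (((x*8)+a)+((z*5)+(b+2)))
Scanning for simplifiable subexpressions (pre-order)...
  at root: (((x*8)+a)+((z*5)+(b+2))) (not simplifiable)
  at L: ((x*8)+a) (not simplifiable)
  at LL: (x*8) (not simplifiable)
  at R: ((z*5)+(b+2)) (not simplifiable)
  at RL: (z*5) (not simplifiable)
  at RR: (b+2) (not simplifiable)
Result: no simplifiable subexpression found -> normal form.

Answer: yes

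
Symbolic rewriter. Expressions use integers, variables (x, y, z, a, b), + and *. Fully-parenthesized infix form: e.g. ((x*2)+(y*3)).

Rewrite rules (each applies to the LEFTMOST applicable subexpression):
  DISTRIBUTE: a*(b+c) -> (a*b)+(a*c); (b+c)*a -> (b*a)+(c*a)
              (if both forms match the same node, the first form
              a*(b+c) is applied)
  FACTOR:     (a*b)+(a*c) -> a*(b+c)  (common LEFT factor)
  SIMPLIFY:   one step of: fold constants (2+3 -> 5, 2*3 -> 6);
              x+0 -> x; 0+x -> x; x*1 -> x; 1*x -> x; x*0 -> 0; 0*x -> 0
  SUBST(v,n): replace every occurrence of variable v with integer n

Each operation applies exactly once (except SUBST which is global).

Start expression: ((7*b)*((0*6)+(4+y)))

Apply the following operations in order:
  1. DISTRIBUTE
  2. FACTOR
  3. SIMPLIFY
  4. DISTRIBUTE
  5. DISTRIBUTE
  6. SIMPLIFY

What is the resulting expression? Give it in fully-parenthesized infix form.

Start: ((7*b)*((0*6)+(4+y)))
Apply DISTRIBUTE at root (target: ((7*b)*((0*6)+(4+y)))): ((7*b)*((0*6)+(4+y))) -> (((7*b)*(0*6))+((7*b)*(4+y)))
Apply FACTOR at root (target: (((7*b)*(0*6))+((7*b)*(4+y)))): (((7*b)*(0*6))+((7*b)*(4+y))) -> ((7*b)*((0*6)+(4+y)))
Apply SIMPLIFY at RL (target: (0*6)): ((7*b)*((0*6)+(4+y))) -> ((7*b)*(0+(4+y)))
Apply DISTRIBUTE at root (target: ((7*b)*(0+(4+y)))): ((7*b)*(0+(4+y))) -> (((7*b)*0)+((7*b)*(4+y)))
Apply DISTRIBUTE at R (target: ((7*b)*(4+y))): (((7*b)*0)+((7*b)*(4+y))) -> (((7*b)*0)+(((7*b)*4)+((7*b)*y)))
Apply SIMPLIFY at L (target: ((7*b)*0)): (((7*b)*0)+(((7*b)*4)+((7*b)*y))) -> (0+(((7*b)*4)+((7*b)*y)))

Answer: (0+(((7*b)*4)+((7*b)*y)))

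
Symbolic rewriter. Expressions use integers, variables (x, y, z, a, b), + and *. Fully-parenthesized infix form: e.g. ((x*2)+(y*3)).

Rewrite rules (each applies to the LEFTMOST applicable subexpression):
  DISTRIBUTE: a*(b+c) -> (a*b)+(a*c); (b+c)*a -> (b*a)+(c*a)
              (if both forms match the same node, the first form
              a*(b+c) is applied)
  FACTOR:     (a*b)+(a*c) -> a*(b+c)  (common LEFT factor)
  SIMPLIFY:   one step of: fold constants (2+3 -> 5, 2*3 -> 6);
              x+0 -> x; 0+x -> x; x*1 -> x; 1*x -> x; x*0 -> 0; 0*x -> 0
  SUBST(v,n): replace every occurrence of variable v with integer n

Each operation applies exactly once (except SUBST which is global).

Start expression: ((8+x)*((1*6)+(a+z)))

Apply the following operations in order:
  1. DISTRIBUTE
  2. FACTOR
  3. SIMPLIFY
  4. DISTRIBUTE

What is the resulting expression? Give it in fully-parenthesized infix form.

Answer: (((8+x)*6)+((8+x)*(a+z)))

Derivation:
Start: ((8+x)*((1*6)+(a+z)))
Apply DISTRIBUTE at root (target: ((8+x)*((1*6)+(a+z)))): ((8+x)*((1*6)+(a+z))) -> (((8+x)*(1*6))+((8+x)*(a+z)))
Apply FACTOR at root (target: (((8+x)*(1*6))+((8+x)*(a+z)))): (((8+x)*(1*6))+((8+x)*(a+z))) -> ((8+x)*((1*6)+(a+z)))
Apply SIMPLIFY at RL (target: (1*6)): ((8+x)*((1*6)+(a+z))) -> ((8+x)*(6+(a+z)))
Apply DISTRIBUTE at root (target: ((8+x)*(6+(a+z)))): ((8+x)*(6+(a+z))) -> (((8+x)*6)+((8+x)*(a+z)))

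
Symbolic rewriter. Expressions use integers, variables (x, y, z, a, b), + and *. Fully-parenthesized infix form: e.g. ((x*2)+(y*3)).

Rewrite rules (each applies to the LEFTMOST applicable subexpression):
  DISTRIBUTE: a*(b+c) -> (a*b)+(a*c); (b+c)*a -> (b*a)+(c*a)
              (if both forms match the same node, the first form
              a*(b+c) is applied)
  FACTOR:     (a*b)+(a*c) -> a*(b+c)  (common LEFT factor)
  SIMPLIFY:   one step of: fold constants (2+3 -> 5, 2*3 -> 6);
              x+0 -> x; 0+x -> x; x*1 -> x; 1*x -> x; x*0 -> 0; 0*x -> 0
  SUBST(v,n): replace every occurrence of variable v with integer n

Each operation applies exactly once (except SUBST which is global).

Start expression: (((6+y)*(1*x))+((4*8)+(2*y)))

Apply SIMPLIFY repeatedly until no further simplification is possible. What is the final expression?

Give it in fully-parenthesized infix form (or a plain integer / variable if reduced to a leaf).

Start: (((6+y)*(1*x))+((4*8)+(2*y)))
Step 1: at LR: (1*x) -> x; overall: (((6+y)*(1*x))+((4*8)+(2*y))) -> (((6+y)*x)+((4*8)+(2*y)))
Step 2: at RL: (4*8) -> 32; overall: (((6+y)*x)+((4*8)+(2*y))) -> (((6+y)*x)+(32+(2*y)))
Fixed point: (((6+y)*x)+(32+(2*y)))

Answer: (((6+y)*x)+(32+(2*y)))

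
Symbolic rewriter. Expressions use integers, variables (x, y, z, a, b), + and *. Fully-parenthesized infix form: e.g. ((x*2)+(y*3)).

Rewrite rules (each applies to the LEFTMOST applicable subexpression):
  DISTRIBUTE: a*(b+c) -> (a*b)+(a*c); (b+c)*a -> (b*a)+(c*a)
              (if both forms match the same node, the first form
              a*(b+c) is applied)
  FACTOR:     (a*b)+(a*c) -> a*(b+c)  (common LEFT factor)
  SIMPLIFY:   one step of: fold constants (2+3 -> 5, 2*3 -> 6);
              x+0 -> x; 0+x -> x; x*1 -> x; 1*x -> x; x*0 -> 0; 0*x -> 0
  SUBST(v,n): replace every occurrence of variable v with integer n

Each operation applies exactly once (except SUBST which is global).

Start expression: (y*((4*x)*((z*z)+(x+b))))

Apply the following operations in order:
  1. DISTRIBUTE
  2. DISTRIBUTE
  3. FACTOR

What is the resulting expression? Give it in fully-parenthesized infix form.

Answer: (y*(((4*x)*(z*z))+((4*x)*(x+b))))

Derivation:
Start: (y*((4*x)*((z*z)+(x+b))))
Apply DISTRIBUTE at R (target: ((4*x)*((z*z)+(x+b)))): (y*((4*x)*((z*z)+(x+b)))) -> (y*(((4*x)*(z*z))+((4*x)*(x+b))))
Apply DISTRIBUTE at root (target: (y*(((4*x)*(z*z))+((4*x)*(x+b))))): (y*(((4*x)*(z*z))+((4*x)*(x+b)))) -> ((y*((4*x)*(z*z)))+(y*((4*x)*(x+b))))
Apply FACTOR at root (target: ((y*((4*x)*(z*z)))+(y*((4*x)*(x+b))))): ((y*((4*x)*(z*z)))+(y*((4*x)*(x+b)))) -> (y*(((4*x)*(z*z))+((4*x)*(x+b))))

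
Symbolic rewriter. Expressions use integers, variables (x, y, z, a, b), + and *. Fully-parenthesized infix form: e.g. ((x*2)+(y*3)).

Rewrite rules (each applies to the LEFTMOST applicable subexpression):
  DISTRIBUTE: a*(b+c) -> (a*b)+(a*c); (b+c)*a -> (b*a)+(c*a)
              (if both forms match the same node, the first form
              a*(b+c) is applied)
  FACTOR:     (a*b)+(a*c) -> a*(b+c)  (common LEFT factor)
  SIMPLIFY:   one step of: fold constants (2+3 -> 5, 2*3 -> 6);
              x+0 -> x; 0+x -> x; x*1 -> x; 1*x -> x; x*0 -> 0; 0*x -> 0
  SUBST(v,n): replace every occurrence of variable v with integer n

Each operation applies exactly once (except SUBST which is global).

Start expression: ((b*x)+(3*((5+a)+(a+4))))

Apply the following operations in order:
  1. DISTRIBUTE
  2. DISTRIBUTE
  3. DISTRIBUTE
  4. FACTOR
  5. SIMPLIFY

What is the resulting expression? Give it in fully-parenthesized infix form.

Answer: ((b*x)+((3*(5+a))+((3*a)+12)))

Derivation:
Start: ((b*x)+(3*((5+a)+(a+4))))
Apply DISTRIBUTE at R (target: (3*((5+a)+(a+4)))): ((b*x)+(3*((5+a)+(a+4)))) -> ((b*x)+((3*(5+a))+(3*(a+4))))
Apply DISTRIBUTE at RL (target: (3*(5+a))): ((b*x)+((3*(5+a))+(3*(a+4)))) -> ((b*x)+(((3*5)+(3*a))+(3*(a+4))))
Apply DISTRIBUTE at RR (target: (3*(a+4))): ((b*x)+(((3*5)+(3*a))+(3*(a+4)))) -> ((b*x)+(((3*5)+(3*a))+((3*a)+(3*4))))
Apply FACTOR at RL (target: ((3*5)+(3*a))): ((b*x)+(((3*5)+(3*a))+((3*a)+(3*4)))) -> ((b*x)+((3*(5+a))+((3*a)+(3*4))))
Apply SIMPLIFY at RRR (target: (3*4)): ((b*x)+((3*(5+a))+((3*a)+(3*4)))) -> ((b*x)+((3*(5+a))+((3*a)+12)))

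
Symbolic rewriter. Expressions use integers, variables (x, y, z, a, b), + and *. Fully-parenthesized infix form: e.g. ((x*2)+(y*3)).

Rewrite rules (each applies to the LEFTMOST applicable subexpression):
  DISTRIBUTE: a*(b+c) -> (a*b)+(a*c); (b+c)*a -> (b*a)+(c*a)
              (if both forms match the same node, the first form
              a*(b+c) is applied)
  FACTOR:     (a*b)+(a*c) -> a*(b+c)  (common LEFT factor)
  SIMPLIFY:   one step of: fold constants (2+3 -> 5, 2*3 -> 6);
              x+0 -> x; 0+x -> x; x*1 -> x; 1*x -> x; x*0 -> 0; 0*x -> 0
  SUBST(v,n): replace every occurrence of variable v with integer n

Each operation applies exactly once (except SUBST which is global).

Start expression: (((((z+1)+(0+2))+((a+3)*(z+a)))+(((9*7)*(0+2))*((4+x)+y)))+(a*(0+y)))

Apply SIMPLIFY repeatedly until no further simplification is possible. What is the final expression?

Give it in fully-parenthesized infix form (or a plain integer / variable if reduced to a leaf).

Start: (((((z+1)+(0+2))+((a+3)*(z+a)))+(((9*7)*(0+2))*((4+x)+y)))+(a*(0+y)))
Step 1: at LLLR: (0+2) -> 2; overall: (((((z+1)+(0+2))+((a+3)*(z+a)))+(((9*7)*(0+2))*((4+x)+y)))+(a*(0+y))) -> (((((z+1)+2)+((a+3)*(z+a)))+(((9*7)*(0+2))*((4+x)+y)))+(a*(0+y)))
Step 2: at LRLL: (9*7) -> 63; overall: (((((z+1)+2)+((a+3)*(z+a)))+(((9*7)*(0+2))*((4+x)+y)))+(a*(0+y))) -> (((((z+1)+2)+((a+3)*(z+a)))+((63*(0+2))*((4+x)+y)))+(a*(0+y)))
Step 3: at LRLR: (0+2) -> 2; overall: (((((z+1)+2)+((a+3)*(z+a)))+((63*(0+2))*((4+x)+y)))+(a*(0+y))) -> (((((z+1)+2)+((a+3)*(z+a)))+((63*2)*((4+x)+y)))+(a*(0+y)))
Step 4: at LRL: (63*2) -> 126; overall: (((((z+1)+2)+((a+3)*(z+a)))+((63*2)*((4+x)+y)))+(a*(0+y))) -> (((((z+1)+2)+((a+3)*(z+a)))+(126*((4+x)+y)))+(a*(0+y)))
Step 5: at RR: (0+y) -> y; overall: (((((z+1)+2)+((a+3)*(z+a)))+(126*((4+x)+y)))+(a*(0+y))) -> (((((z+1)+2)+((a+3)*(z+a)))+(126*((4+x)+y)))+(a*y))
Fixed point: (((((z+1)+2)+((a+3)*(z+a)))+(126*((4+x)+y)))+(a*y))

Answer: (((((z+1)+2)+((a+3)*(z+a)))+(126*((4+x)+y)))+(a*y))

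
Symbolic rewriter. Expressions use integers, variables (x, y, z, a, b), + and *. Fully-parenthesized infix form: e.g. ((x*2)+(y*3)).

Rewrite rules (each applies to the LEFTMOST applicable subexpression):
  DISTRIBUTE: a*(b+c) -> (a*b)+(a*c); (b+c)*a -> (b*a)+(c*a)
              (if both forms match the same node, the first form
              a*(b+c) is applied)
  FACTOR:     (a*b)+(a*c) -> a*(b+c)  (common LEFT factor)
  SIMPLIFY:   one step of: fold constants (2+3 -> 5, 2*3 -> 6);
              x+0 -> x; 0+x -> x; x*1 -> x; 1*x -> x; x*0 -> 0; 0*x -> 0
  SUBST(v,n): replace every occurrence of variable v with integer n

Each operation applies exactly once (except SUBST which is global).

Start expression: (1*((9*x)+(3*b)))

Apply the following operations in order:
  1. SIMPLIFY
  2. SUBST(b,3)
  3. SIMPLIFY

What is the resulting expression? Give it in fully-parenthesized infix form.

Answer: ((9*x)+9)

Derivation:
Start: (1*((9*x)+(3*b)))
Apply SIMPLIFY at root (target: (1*((9*x)+(3*b)))): (1*((9*x)+(3*b))) -> ((9*x)+(3*b))
Apply SUBST(b,3): ((9*x)+(3*b)) -> ((9*x)+(3*3))
Apply SIMPLIFY at R (target: (3*3)): ((9*x)+(3*3)) -> ((9*x)+9)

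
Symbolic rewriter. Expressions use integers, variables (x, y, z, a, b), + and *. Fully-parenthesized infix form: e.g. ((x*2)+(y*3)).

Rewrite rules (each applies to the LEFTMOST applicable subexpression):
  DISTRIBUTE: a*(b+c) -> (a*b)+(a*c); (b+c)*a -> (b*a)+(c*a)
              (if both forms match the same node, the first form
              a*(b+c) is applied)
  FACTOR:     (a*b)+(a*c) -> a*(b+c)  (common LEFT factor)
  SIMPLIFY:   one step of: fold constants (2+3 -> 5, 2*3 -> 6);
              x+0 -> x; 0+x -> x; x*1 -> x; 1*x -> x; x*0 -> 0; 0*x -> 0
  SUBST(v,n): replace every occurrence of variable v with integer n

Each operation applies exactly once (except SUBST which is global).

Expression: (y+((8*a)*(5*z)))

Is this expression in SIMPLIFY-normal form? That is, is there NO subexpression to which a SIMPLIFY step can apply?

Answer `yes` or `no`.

Answer: yes

Derivation:
Expression: (y+((8*a)*(5*z)))
Scanning for simplifiable subexpressions (pre-order)...
  at root: (y+((8*a)*(5*z))) (not simplifiable)
  at R: ((8*a)*(5*z)) (not simplifiable)
  at RL: (8*a) (not simplifiable)
  at RR: (5*z) (not simplifiable)
Result: no simplifiable subexpression found -> normal form.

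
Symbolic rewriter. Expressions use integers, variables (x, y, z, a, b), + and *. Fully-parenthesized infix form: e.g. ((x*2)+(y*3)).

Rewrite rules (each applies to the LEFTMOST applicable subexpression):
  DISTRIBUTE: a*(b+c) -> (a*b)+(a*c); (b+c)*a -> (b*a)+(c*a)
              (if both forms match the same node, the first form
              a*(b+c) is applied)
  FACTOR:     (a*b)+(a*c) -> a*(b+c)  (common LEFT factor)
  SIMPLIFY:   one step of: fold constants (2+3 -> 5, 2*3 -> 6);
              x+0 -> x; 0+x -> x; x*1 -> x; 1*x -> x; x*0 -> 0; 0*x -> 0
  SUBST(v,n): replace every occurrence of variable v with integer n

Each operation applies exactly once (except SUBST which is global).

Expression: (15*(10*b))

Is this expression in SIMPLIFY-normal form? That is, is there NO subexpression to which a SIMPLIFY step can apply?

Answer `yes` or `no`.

Answer: yes

Derivation:
Expression: (15*(10*b))
Scanning for simplifiable subexpressions (pre-order)...
  at root: (15*(10*b)) (not simplifiable)
  at R: (10*b) (not simplifiable)
Result: no simplifiable subexpression found -> normal form.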